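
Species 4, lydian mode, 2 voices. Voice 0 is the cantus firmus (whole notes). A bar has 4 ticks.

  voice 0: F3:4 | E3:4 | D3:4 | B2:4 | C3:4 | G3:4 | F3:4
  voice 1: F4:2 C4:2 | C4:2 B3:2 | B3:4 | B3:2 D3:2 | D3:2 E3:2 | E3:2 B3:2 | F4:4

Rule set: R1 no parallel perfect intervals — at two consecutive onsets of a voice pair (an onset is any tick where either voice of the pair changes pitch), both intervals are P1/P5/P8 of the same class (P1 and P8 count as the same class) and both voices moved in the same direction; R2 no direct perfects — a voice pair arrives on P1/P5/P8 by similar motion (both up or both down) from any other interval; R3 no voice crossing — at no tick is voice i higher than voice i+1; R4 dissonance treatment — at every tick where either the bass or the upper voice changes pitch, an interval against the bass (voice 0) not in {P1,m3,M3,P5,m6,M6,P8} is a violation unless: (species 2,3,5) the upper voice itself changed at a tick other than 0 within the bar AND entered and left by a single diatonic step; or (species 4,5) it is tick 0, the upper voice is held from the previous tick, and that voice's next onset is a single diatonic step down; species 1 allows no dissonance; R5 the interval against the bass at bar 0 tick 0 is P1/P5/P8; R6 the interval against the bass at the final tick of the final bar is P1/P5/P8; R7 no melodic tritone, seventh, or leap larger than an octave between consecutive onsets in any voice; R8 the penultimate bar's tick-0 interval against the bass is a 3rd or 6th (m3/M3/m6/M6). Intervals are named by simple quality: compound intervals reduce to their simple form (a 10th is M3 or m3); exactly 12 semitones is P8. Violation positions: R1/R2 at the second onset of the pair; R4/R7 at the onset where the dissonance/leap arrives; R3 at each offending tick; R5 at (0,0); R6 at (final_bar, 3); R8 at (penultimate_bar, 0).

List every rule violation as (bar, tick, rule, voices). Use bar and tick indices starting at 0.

bar 0: v0=F3 v1=F4 downbeat P8
bar 1: v0=E3 v1=C4 downbeat m6
bar 2: v0=D3 v1=B3 downbeat M6
bar 3: v0=B2 v1=B3 downbeat P8
bar 4: v0=C3 v1=D3 downbeat M2
bar 5: v0=G3 v1=E3 downbeat m3
bar 6: v0=F3 v1=F4 downbeat P8
  -> R4 @ bar 4 tick 0 v(0, 1): C3/D3 M2 untreated
  -> R3 @ bar 5 tick 0 v(0, 1): G3 above E3
  -> R3 @ bar 5 tick 1 v(0, 1): G3 above E3
  -> R7 @ bar 6 tick 0 v(1,): B3->F4 leap 6st

(4, 0, R4, (0, 1))
(5, 0, R3, (0, 1))
(5, 1, R3, (0, 1))
(6, 0, R7, (1,))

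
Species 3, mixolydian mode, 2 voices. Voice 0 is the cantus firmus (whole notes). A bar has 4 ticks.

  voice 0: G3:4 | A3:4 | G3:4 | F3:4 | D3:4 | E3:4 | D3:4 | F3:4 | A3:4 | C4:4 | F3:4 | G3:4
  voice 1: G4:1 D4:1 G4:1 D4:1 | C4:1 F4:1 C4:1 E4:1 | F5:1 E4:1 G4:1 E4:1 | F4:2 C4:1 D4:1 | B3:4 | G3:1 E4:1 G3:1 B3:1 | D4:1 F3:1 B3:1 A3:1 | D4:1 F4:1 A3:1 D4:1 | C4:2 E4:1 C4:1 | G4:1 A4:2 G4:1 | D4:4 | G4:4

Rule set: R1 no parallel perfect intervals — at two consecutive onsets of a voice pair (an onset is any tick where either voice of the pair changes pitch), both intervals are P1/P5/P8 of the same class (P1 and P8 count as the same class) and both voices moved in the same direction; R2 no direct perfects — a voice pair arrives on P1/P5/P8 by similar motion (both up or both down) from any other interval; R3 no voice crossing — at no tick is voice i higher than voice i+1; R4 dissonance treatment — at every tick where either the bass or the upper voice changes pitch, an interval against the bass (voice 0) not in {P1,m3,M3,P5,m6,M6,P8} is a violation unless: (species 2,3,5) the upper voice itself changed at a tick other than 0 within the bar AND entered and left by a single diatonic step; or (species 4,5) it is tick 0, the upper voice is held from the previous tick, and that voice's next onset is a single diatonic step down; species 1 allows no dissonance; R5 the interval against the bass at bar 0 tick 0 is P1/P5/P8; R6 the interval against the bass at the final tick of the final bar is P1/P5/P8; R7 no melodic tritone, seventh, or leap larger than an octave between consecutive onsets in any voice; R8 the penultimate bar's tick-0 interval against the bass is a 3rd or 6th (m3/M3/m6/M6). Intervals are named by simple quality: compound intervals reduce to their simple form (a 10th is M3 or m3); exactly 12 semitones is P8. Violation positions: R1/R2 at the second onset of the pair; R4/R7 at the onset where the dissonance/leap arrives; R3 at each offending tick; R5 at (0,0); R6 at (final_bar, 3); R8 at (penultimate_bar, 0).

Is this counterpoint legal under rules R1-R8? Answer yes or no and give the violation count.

bar 0: v0=G3 v1=G4 (P8)
bar 1: v0=A3 v1=C4 (m3)
bar 2: v0=G3 v1=F5 (m7)
bar 3: v0=F3 v1=F4 (P8)
bar 4: v0=D3 v1=B3 (M6)
bar 5: v0=E3 v1=G3 (m3)
bar 6: v0=D3 v1=D4 (P8)
bar 7: v0=F3 v1=D4 (M6)
bar 8: v0=A3 v1=C4 (m3)
bar 9: v0=C4 v1=G4 (P5)
bar 10: v0=F3 v1=D4 (M6)
bar 11: v0=G3 v1=G4 (P8)
  R4 @ bar2.0: G3/F5 m7 untreated
  R7 @ bar2.0: E4->F5 leap 13st
  R7 @ bar2.1: F5->E4 leap 13st
  R7 @ bar6.2: F3->B3 leap 6st
  R2 @ bar9.0: A3/C4 m3 -> C4/G4 P5 similar
  R2 @ bar11.0: F3/D4 M6 -> G3/G4 P8 similar

No (6 violations)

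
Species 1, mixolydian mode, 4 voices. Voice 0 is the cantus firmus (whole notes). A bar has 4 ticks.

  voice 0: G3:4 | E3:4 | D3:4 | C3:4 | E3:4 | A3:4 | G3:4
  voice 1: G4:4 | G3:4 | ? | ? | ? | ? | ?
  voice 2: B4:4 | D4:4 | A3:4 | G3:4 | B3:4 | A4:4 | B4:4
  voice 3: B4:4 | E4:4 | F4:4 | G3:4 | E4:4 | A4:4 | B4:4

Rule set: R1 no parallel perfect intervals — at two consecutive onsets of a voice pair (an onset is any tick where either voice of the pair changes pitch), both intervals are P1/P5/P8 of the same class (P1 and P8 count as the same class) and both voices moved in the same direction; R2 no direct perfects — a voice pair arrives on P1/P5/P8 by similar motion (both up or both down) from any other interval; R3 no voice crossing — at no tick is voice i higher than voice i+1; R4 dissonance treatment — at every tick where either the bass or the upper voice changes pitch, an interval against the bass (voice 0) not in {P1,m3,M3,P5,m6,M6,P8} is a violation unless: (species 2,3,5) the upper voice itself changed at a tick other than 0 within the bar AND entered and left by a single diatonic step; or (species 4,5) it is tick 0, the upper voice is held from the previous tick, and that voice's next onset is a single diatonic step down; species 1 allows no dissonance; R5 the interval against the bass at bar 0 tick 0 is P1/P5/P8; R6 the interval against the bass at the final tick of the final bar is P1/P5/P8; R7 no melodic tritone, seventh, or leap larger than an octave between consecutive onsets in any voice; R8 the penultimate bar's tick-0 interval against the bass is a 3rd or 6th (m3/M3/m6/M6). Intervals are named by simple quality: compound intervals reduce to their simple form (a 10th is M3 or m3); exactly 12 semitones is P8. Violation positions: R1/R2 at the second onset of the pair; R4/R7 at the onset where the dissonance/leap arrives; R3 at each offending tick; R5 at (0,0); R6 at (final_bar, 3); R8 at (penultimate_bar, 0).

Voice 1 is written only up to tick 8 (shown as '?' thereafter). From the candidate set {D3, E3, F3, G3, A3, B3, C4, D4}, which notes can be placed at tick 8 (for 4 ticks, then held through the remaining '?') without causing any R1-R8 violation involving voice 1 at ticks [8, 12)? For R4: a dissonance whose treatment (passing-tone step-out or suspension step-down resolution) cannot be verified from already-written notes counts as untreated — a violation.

D3: violates R1,R2
E3: violates R4
F3: legal
G3: violates R4
A3: legal
B3: violates R3
C4: violates R3,R4
D4: violates R3

{A3, F3}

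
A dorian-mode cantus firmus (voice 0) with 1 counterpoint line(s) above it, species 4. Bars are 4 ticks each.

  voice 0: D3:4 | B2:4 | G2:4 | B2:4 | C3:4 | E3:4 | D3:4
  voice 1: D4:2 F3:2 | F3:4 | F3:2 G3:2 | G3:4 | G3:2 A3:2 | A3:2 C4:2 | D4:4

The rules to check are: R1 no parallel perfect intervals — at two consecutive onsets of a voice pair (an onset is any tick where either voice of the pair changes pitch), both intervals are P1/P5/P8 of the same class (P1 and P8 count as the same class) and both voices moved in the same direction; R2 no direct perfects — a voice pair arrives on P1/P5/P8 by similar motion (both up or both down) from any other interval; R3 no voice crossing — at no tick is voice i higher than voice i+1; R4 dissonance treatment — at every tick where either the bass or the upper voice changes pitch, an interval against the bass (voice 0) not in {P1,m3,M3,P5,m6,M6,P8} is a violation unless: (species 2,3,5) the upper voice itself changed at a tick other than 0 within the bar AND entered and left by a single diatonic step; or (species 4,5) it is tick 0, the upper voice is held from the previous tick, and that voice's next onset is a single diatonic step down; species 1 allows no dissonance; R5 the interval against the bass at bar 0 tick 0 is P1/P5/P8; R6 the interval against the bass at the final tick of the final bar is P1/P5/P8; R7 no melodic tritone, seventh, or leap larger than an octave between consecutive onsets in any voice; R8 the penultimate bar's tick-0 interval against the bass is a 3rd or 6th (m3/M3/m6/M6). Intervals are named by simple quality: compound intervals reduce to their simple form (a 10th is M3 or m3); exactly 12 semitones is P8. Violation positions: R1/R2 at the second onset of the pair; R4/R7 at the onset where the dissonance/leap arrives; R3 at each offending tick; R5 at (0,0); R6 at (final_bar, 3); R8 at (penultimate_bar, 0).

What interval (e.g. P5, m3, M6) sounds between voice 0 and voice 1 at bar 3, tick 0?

m6

voice 0=B2 voice 1=G3 -> m6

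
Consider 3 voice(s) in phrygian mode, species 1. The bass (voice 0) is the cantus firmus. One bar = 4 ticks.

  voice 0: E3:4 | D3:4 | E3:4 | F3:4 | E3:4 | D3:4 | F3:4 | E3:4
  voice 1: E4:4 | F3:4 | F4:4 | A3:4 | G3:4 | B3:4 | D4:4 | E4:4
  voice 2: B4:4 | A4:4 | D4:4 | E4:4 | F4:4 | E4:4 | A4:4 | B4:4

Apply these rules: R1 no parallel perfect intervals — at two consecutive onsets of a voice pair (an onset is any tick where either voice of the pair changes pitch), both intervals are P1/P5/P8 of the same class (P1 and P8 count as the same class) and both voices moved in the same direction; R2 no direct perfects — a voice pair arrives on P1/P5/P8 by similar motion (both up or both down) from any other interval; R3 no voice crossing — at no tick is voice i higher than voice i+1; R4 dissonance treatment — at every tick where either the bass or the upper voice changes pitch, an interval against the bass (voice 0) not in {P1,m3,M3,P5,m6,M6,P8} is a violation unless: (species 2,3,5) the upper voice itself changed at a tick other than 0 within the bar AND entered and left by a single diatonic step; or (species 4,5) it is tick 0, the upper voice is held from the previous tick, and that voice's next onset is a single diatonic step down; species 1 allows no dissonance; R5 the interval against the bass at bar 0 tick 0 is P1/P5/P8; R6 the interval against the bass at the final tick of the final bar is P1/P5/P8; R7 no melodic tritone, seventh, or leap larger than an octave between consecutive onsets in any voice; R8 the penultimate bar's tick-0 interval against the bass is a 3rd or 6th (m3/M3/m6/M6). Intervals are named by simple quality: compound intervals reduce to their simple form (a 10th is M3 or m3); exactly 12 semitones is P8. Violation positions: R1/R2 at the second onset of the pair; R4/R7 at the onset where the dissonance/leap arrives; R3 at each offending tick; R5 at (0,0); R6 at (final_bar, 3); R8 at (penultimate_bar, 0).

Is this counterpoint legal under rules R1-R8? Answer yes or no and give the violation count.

bar 0: v0=E3 v1=E4 v2=B4 (P5)
bar 1: v0=D3 v1=F3 v2=A4 (P5)
bar 2: v0=E3 v1=F4 v2=D4 (m7)
bar 3: v0=F3 v1=A3 v2=E4 (M7)
bar 4: v0=E3 v1=G3 v2=F4 (m2)
bar 5: v0=D3 v1=B3 v2=E4 (M2)
bar 6: v0=F3 v1=D4 v2=A4 (M3)
bar 7: v0=E3 v1=E4 v2=B4 (P5)
  R1 @ bar1.0: E3/B4 P5 -> D3/A4 P5 similar
  R7 @ bar1.0: E4->F3 leap 11st
  R3 @ bar2.0: F4 above D4
  R4 @ bar2.0: E3/F4 m2 untreated
  R4 @ bar2.0: E3/D4 m7 untreated
  R3 @ bar2.1: F4 above D4
  R3 @ bar2.2: F4 above D4
  R3 @ bar2.3: F4 above D4
  R4 @ bar3.0: F3/E4 M7 untreated
  R4 @ bar4.0: E3/F4 m2 untreated
  R4 @ bar5.0: D3/E4 M2 untreated
  R2 @ bar6.0: B3/E4 P4 -> D4/A4 P5 similar
  R1 @ bar7.0: D4/A4 P5 -> E4/B4 P5 similar

No (13 violations)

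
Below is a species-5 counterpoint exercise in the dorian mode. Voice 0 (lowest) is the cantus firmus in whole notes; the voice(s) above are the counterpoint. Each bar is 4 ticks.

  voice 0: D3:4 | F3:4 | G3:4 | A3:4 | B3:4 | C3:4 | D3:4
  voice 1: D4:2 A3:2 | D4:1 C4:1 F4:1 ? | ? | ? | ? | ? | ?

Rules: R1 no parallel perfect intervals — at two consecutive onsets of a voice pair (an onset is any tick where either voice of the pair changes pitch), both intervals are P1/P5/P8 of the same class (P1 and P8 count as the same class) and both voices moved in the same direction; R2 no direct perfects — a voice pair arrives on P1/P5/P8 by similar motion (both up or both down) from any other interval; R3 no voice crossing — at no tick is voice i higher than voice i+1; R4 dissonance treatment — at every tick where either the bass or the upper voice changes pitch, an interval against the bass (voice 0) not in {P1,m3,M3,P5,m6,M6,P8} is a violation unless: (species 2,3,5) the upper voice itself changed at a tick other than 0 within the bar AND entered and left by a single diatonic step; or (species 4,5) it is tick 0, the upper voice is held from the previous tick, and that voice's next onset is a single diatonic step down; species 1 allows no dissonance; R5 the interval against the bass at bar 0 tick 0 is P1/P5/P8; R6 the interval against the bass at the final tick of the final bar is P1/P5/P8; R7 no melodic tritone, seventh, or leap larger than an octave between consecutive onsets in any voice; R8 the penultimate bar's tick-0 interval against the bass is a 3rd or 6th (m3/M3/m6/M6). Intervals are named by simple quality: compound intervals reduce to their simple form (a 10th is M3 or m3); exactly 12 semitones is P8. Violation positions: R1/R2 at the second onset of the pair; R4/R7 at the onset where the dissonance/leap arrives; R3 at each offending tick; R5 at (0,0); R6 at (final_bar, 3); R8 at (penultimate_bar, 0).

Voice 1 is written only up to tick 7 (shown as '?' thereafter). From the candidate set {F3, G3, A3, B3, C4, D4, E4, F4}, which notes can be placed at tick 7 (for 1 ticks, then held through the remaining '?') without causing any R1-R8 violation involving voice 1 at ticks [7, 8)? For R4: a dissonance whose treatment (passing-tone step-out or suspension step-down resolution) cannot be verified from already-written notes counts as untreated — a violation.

F3: legal
G3: violates R4,R7
A3: legal
B3: violates R4,R7
C4: legal
D4: legal
E4: violates R4
F4: legal

{A3, C4, D4, F3, F4}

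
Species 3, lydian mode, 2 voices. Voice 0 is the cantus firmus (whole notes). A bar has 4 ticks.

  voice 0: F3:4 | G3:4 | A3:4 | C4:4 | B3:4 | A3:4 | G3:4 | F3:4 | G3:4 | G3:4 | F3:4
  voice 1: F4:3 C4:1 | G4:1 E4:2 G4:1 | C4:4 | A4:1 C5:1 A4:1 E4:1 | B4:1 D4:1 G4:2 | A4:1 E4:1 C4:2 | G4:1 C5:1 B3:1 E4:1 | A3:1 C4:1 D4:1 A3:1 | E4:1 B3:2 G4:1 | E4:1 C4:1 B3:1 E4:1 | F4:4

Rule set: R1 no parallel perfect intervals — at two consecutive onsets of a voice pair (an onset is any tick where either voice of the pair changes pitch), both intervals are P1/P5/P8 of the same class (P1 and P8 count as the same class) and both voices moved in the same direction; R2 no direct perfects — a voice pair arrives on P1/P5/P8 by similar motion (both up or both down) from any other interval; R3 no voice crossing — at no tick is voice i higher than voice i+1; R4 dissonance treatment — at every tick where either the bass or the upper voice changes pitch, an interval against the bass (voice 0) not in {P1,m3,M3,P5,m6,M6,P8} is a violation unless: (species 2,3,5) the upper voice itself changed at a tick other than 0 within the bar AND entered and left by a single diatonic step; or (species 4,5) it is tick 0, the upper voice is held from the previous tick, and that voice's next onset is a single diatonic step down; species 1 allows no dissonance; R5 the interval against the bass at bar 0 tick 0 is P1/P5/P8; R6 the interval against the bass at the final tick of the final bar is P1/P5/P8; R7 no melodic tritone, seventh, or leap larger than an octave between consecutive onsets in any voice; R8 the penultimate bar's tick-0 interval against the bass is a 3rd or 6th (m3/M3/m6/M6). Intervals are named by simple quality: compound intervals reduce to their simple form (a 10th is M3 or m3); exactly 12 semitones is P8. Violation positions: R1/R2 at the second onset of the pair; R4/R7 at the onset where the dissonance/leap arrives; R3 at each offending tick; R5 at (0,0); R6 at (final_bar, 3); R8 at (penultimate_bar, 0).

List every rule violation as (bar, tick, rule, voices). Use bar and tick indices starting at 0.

bar 0: v0=F3 v1=F4 downbeat P8
bar 1: v0=G3 v1=G4 downbeat P8
bar 2: v0=A3 v1=C4 downbeat m3
bar 3: v0=C4 v1=A4 downbeat M6
bar 4: v0=B3 v1=B4 downbeat P8
bar 5: v0=A3 v1=A4 downbeat P8
bar 6: v0=G3 v1=G4 downbeat P8
bar 7: v0=F3 v1=A3 downbeat M3
bar 8: v0=G3 v1=E4 downbeat M6
bar 9: v0=G3 v1=E4 downbeat M6
bar 10: v0=F3 v1=F4 downbeat P8
  -> R2 @ bar 1 tick 0 v(0, 1): F3/C4 P5 -> G3/G4 P8 similar
  -> R4 @ bar 6 tick 1 v(0, 1): G3/C5 P4 untreated
  -> R7 @ bar 6 tick 2 v(1,): C5->B3 leap 13st
  -> R4 @ bar 9 tick 1 v(0, 1): G3/C4 P4 untreated

(1, 0, R2, (0, 1))
(6, 1, R4, (0, 1))
(6, 2, R7, (1,))
(9, 1, R4, (0, 1))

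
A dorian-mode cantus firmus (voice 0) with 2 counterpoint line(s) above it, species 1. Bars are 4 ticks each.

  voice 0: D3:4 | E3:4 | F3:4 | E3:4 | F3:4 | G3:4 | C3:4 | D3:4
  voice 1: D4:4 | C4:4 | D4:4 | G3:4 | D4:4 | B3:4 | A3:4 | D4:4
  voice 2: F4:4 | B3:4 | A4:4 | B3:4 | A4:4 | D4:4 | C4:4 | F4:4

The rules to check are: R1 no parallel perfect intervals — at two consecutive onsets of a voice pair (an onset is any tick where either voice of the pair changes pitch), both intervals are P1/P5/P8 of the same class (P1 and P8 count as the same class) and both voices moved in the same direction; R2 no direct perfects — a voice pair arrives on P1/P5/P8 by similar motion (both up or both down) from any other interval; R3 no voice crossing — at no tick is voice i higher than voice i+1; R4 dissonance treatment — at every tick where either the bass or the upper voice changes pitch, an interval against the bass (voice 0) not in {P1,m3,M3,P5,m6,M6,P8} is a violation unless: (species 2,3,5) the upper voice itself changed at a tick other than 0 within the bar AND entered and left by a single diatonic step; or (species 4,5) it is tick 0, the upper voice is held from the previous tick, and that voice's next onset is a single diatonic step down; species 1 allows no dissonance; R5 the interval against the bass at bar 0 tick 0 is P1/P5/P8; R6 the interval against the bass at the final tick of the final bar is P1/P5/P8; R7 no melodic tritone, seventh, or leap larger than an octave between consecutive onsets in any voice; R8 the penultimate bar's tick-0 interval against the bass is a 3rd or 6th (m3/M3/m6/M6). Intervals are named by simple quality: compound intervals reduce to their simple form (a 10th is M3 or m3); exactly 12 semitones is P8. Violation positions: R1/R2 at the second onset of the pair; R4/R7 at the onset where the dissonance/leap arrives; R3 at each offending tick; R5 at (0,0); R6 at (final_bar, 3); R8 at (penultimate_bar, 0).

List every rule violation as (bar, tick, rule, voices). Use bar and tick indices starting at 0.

(0, 0, R5, (0, 2))
(1, 0, R3, (1, 2))
(1, 0, R7, (2,))
(1, 1, R3, (1, 2))
(1, 2, R3, (1, 2))
(1, 3, R3, (1, 2))
(2, 0, R2, (1, 2))
(2, 0, R7, (2,))
(3, 0, R2, (0, 2))
(3, 0, R7, (2,))
(4, 0, R2, (1, 2))
(4, 0, R7, (2,))
(6, 0, R2, (0, 2))
(6, 0, R8, (0, 2))
(7, 0, R2, (0, 1))
(7, 3, R6, (0, 2))

bar 0: v0=D3 v1=D4 v2=F4 downbeat m3
bar 1: v0=E3 v1=C4 v2=B3 downbeat P5
bar 2: v0=F3 v1=D4 v2=A4 downbeat M3
bar 3: v0=E3 v1=G3 v2=B3 downbeat P5
bar 4: v0=F3 v1=D4 v2=A4 downbeat M3
bar 5: v0=G3 v1=B3 v2=D4 downbeat P5
bar 6: v0=C3 v1=A3 v2=C4 downbeat P8
bar 7: v0=D3 v1=D4 v2=F4 downbeat m3
  -> R5 @ bar 0 tick 0 v(0, 2): opens on m3
  -> R3 @ bar 1 tick 0 v(1, 2): C4 above B3
  -> R7 @ bar 1 tick 0 v(2,): F4->B3 leap 6st
  -> R3 @ bar 1 tick 1 v(1, 2): C4 above B3
  -> R3 @ bar 1 tick 2 v(1, 2): C4 above B3
  -> R3 @ bar 1 tick 3 v(1, 2): C4 above B3
  -> R2 @ bar 2 tick 0 v(1, 2): C4/B3 m2 -> D4/A4 P5 similar
  -> R7 @ bar 2 tick 0 v(2,): B3->A4 leap 10st
  -> R2 @ bar 3 tick 0 v(0, 2): F3/A4 M3 -> E3/B3 P5 similar
  -> R7 @ bar 3 tick 0 v(2,): A4->B3 leap 10st
  -> R2 @ bar 4 tick 0 v(1, 2): G3/B3 M3 -> D4/A4 P5 similar
  -> R7 @ bar 4 tick 0 v(2,): B3->A4 leap 10st
  -> R2 @ bar 6 tick 0 v(0, 2): G3/D4 P5 -> C3/C4 P8 similar
  -> R8 @ bar 6 tick 0 v(0, 2): penult P8 not 3rd/6th
  -> R2 @ bar 7 tick 0 v(0, 1): C3/A3 M6 -> D3/D4 P8 similar
  -> R6 @ bar 7 tick 3 v(0, 2): closes on m3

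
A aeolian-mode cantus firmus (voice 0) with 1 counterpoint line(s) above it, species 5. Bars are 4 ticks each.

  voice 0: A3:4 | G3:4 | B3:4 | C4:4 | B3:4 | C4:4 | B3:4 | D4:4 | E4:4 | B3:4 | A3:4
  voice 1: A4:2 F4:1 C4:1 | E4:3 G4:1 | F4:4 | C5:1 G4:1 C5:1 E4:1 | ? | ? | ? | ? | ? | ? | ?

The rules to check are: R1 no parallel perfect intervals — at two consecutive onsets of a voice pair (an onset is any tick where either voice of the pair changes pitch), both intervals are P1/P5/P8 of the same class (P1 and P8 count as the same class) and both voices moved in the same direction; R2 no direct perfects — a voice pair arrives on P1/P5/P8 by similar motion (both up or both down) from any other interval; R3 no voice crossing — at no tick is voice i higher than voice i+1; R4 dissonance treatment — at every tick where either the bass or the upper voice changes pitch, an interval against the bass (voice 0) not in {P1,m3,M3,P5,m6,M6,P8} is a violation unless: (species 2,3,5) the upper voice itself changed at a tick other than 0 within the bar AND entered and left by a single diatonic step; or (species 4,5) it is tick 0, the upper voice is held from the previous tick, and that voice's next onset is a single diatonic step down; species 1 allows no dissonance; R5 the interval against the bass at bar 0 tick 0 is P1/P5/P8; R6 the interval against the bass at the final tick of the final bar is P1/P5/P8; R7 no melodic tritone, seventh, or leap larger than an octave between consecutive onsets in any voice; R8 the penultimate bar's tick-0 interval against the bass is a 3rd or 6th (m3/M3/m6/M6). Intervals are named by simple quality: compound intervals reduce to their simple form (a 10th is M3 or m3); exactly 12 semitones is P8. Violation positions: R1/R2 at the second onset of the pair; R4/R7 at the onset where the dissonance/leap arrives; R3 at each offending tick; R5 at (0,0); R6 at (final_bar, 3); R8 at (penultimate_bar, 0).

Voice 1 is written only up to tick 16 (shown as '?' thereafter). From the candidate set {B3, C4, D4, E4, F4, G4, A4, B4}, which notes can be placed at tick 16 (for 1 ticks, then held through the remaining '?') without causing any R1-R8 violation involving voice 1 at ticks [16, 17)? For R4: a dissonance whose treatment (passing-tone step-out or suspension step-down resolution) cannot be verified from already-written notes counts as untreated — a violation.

{B4, D4, G4}

B3: violates R2
C4: violates R4
D4: legal
E4: violates R4
F4: violates R4
G4: legal
A4: violates R4
B4: legal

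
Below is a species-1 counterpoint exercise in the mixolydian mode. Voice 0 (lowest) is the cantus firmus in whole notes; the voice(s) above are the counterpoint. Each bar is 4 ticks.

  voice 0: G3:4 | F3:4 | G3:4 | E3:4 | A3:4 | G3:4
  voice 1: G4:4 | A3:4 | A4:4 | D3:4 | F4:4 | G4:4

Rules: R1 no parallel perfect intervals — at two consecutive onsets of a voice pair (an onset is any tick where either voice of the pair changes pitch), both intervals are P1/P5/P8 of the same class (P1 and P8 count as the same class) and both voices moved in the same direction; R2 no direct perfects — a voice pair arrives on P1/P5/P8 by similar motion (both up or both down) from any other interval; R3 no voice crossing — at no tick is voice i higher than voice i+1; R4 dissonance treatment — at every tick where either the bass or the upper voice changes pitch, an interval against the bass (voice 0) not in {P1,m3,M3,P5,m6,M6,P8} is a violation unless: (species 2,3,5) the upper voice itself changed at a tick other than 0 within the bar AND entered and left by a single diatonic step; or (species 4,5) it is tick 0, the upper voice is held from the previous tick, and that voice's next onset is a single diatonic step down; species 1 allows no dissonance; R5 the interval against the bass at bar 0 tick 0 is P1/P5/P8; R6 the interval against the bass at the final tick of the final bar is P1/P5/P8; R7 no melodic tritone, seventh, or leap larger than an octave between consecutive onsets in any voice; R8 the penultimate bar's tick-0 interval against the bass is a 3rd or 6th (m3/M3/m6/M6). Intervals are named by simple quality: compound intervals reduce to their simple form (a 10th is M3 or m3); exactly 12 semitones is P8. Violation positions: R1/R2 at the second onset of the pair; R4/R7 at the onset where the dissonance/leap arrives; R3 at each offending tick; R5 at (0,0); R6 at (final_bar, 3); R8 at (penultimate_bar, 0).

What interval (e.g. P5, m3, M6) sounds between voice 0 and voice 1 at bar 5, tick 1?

voice 0=G3 voice 1=G4 -> P8

P8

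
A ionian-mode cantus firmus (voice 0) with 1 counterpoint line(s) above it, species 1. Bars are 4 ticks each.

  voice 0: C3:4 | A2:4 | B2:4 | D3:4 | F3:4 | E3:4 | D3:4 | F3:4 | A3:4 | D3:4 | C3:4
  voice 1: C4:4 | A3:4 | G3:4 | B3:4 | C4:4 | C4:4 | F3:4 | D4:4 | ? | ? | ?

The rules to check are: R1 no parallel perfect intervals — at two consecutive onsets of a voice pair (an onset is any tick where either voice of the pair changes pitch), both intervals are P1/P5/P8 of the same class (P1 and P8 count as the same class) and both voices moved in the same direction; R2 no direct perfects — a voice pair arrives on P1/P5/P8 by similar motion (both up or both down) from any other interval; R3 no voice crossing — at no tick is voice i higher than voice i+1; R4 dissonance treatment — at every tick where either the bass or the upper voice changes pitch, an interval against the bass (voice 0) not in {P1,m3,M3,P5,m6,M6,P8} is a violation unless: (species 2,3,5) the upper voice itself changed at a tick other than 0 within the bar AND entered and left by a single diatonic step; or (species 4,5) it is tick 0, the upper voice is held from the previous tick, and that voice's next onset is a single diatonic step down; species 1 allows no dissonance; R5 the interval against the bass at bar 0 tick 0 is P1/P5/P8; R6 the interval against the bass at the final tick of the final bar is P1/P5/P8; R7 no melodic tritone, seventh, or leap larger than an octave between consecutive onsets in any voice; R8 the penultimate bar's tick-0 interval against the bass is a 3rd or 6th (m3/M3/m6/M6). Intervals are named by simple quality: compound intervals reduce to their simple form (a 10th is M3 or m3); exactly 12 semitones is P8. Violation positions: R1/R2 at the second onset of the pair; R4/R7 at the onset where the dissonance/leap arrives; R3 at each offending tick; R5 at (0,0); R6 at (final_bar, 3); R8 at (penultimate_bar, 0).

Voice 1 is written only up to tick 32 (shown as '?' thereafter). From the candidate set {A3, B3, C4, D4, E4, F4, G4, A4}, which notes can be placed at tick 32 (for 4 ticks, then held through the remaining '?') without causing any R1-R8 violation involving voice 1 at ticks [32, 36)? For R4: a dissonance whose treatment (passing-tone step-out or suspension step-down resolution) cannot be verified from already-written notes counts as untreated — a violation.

A3: legal
B3: violates R4
C4: legal
D4: violates R4
E4: violates R2
F4: legal
G4: violates R4
A4: violates R2

{A3, C4, F4}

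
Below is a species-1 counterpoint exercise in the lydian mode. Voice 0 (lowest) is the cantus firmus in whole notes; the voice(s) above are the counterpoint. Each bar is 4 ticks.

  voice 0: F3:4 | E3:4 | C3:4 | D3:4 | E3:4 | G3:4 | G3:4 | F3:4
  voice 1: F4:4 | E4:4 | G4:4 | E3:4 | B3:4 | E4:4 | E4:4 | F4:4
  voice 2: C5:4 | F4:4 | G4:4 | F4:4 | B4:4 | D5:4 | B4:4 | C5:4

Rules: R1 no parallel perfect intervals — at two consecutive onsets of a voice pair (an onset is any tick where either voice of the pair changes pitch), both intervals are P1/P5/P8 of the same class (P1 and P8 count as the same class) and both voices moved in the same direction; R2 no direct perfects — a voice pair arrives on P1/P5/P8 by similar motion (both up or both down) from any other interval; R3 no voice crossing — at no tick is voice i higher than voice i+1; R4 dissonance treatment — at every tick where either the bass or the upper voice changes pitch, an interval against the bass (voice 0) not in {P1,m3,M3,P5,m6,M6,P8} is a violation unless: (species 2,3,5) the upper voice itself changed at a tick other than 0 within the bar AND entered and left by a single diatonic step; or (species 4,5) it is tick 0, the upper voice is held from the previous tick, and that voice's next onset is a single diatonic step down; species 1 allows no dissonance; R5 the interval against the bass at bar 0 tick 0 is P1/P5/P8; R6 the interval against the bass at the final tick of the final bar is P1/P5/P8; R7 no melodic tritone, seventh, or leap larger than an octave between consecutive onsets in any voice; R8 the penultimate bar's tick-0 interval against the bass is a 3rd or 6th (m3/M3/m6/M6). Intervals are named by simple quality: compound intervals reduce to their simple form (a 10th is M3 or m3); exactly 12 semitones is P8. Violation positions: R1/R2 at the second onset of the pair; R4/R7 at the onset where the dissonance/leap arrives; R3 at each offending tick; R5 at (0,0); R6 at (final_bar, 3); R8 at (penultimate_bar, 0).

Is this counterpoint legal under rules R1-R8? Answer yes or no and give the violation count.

No (11 violations)

bar 0: v0=F3 v1=F4 v2=C5 (P5)
bar 1: v0=E3 v1=E4 v2=F4 (m2)
bar 2: v0=C3 v1=G4 v2=G4 (P5)
bar 3: v0=D3 v1=E3 v2=F4 (m3)
bar 4: v0=E3 v1=B3 v2=B4 (P5)
bar 5: v0=G3 v1=E4 v2=D5 (P5)
bar 6: v0=G3 v1=E4 v2=B4 (M3)
bar 7: v0=F3 v1=F4 v2=C5 (P5)
  R1 @ bar1.0: F3/F4 P8 -> E3/E4 P8 similar
  R4 @ bar1.0: E3/F4 m2 untreated
  R2 @ bar2.0: E4/F4 m2 -> G4/G4 P1 similar
  R4 @ bar3.0: D3/E3 M2 untreated
  R7 @ bar3.0: G4->E3 leap 15st
  R2 @ bar4.0: D3/E3 M2 -> E3/B3 P5 similar
  R2 @ bar4.0: D3/F4 m3 -> E3/B4 P5 similar
  R2 @ bar4.0: E3/F4 m2 -> B3/B4 P8 similar
  R7 @ bar4.0: F4->B4 leap 6st
  R1 @ bar5.0: E3/B4 P5 -> G3/D5 P5 similar
  R1 @ bar7.0: E4/B4 P5 -> F4/C5 P5 similar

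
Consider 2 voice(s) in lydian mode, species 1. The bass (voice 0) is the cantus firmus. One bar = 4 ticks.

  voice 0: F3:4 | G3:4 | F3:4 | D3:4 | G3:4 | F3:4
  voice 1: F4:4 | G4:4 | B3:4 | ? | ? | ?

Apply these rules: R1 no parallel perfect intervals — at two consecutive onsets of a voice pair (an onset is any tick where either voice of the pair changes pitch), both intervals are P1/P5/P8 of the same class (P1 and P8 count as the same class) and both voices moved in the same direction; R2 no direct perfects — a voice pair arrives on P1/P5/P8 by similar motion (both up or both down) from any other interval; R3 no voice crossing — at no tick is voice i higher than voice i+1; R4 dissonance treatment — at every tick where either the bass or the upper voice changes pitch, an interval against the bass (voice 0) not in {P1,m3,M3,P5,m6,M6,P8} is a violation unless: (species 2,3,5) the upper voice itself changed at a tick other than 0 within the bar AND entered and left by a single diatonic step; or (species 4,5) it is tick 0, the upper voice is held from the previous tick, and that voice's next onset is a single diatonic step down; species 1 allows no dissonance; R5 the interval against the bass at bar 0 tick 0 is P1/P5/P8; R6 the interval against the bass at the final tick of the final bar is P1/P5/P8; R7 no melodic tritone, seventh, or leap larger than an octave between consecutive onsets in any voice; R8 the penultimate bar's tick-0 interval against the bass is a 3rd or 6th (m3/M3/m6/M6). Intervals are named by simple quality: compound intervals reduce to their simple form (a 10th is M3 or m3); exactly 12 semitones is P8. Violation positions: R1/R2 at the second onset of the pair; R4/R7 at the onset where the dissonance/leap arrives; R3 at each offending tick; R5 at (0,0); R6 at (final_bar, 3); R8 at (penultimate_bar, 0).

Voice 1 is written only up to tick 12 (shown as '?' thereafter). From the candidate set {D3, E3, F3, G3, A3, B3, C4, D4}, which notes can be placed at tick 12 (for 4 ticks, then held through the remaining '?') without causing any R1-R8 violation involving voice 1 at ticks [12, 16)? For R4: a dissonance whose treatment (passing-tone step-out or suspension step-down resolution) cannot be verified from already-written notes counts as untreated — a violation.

D3: violates R2
E3: violates R4
F3: violates R7
G3: violates R4
A3: violates R2
B3: legal
C4: violates R4
D4: legal

{B3, D4}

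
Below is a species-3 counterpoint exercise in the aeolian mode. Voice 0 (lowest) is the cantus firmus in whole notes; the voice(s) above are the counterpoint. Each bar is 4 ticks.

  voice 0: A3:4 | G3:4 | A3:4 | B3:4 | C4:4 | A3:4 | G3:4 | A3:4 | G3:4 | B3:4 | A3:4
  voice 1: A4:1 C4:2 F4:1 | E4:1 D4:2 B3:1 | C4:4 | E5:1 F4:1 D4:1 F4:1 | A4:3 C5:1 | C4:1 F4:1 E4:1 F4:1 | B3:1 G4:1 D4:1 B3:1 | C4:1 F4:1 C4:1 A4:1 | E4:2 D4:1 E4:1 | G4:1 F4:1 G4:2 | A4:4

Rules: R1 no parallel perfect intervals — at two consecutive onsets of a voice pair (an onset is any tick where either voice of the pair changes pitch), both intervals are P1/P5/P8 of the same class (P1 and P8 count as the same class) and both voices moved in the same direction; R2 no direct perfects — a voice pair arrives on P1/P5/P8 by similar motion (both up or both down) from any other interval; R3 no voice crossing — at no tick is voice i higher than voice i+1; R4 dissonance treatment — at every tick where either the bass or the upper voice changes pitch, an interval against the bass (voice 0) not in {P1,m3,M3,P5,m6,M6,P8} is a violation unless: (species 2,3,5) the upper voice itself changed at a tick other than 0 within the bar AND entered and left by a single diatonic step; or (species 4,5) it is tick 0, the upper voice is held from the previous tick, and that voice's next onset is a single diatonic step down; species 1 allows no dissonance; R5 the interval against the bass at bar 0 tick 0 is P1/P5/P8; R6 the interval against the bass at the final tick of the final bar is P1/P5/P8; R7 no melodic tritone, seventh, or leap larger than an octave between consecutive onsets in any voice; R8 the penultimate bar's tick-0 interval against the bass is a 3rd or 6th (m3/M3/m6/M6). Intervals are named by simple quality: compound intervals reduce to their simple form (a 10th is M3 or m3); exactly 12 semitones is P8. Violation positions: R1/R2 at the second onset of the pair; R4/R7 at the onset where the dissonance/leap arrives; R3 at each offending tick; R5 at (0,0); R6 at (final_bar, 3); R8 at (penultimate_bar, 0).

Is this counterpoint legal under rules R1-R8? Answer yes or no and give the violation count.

bar 0: v0=A3 v1=A4 (P8)
bar 1: v0=G3 v1=E4 (M6)
bar 2: v0=A3 v1=C4 (m3)
bar 3: v0=B3 v1=E5 (P4)
bar 4: v0=C4 v1=A4 (M6)
bar 5: v0=A3 v1=C4 (m3)
bar 6: v0=G3 v1=B3 (M3)
bar 7: v0=A3 v1=C4 (m3)
bar 8: v0=G3 v1=E4 (M6)
bar 9: v0=B3 v1=G4 (m6)
bar 10: v0=A3 v1=A4 (P8)
  R4 @ bar3.0: B3/E5 P4 untreated
  R7 @ bar3.0: C4->E5 leap 16st
  R4 @ bar3.1: B3/F4 TT untreated
  R7 @ bar3.1: E5->F4 leap 11st
  R4 @ bar3.3: B3/F4 TT untreated
  R7 @ bar6.0: F4->B3 leap 6st

No (6 violations)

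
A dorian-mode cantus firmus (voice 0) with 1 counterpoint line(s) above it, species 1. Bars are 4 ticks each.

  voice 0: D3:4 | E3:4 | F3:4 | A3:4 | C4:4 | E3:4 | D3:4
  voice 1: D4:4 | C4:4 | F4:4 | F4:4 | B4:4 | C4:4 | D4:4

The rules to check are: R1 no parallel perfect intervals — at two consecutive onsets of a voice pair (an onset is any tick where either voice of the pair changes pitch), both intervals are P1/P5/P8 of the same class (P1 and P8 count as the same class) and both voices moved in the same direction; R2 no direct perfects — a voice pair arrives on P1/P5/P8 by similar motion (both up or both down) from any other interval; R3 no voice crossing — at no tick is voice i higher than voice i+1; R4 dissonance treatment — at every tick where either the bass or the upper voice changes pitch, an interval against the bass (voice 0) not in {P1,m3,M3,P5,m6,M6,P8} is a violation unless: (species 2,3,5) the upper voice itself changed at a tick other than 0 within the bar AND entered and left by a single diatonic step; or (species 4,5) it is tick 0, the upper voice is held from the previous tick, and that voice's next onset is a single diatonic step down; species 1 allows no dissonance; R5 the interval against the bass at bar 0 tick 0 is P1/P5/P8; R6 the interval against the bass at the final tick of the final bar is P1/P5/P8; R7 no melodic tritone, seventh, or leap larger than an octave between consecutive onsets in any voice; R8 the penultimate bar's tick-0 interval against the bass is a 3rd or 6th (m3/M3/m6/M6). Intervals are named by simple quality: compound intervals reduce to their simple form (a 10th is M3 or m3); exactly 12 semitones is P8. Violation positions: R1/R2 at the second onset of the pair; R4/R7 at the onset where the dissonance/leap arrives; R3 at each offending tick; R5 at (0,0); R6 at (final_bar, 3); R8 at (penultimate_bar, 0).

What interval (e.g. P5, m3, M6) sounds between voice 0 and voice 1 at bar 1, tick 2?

m6

voice 0=E3 voice 1=C4 -> m6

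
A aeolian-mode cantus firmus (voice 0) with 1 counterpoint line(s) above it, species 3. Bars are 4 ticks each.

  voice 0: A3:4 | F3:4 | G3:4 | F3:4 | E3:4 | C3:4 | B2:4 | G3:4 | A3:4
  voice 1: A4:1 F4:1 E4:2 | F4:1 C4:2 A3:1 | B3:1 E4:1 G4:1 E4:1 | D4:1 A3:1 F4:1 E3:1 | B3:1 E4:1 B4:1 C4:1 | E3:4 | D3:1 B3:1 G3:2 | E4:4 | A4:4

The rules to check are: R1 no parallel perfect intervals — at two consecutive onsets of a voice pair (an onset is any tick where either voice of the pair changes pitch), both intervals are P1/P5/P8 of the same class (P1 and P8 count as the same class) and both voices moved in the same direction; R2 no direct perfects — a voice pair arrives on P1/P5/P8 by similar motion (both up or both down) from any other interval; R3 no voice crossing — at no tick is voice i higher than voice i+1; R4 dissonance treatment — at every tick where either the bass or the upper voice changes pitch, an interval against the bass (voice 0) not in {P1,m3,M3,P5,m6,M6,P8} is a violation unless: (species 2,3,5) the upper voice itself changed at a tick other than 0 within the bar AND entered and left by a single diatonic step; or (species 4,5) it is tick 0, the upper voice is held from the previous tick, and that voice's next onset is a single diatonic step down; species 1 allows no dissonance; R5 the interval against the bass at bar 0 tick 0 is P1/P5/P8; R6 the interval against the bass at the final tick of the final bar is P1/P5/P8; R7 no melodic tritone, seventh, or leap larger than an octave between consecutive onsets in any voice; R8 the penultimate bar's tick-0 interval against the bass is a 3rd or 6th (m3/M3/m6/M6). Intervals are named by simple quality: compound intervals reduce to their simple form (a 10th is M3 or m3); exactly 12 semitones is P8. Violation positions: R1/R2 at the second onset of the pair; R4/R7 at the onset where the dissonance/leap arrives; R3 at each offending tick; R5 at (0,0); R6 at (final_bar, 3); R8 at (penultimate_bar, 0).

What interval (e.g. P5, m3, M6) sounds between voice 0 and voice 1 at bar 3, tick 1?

M3

voice 0=F3 voice 1=A3 -> M3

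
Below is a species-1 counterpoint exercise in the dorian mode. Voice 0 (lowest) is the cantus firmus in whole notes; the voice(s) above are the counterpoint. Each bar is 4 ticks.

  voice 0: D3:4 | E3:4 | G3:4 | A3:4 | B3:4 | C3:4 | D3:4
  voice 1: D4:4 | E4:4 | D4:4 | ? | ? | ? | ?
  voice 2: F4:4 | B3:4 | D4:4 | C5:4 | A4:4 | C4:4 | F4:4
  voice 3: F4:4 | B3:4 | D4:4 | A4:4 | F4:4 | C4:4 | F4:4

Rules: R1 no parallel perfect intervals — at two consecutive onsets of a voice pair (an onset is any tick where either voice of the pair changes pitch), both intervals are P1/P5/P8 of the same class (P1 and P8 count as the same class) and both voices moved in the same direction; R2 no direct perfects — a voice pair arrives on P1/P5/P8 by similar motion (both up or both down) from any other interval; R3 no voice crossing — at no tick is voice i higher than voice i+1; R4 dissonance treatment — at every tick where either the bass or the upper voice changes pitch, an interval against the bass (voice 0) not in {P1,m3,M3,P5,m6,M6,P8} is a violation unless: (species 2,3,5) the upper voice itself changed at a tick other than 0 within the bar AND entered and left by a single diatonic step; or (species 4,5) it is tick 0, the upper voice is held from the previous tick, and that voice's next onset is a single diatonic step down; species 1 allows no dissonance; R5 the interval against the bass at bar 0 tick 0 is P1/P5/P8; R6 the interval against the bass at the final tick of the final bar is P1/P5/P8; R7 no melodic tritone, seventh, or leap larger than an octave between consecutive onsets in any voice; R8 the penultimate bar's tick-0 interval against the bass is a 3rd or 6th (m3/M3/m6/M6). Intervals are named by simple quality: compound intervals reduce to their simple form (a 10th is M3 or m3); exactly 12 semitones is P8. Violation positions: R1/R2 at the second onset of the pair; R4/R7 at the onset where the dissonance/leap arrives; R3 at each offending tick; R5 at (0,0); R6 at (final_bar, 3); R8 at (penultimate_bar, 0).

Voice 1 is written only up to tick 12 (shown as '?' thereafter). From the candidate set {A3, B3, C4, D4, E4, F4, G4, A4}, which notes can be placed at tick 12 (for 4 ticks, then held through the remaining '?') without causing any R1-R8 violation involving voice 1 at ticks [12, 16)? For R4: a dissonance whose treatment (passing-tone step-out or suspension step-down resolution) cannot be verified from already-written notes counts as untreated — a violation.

A3: legal
B3: violates R4
C4: legal
D4: violates R4
E4: violates R1
F4: violates R2
G4: violates R4
A4: violates R1,R2

{A3, C4}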